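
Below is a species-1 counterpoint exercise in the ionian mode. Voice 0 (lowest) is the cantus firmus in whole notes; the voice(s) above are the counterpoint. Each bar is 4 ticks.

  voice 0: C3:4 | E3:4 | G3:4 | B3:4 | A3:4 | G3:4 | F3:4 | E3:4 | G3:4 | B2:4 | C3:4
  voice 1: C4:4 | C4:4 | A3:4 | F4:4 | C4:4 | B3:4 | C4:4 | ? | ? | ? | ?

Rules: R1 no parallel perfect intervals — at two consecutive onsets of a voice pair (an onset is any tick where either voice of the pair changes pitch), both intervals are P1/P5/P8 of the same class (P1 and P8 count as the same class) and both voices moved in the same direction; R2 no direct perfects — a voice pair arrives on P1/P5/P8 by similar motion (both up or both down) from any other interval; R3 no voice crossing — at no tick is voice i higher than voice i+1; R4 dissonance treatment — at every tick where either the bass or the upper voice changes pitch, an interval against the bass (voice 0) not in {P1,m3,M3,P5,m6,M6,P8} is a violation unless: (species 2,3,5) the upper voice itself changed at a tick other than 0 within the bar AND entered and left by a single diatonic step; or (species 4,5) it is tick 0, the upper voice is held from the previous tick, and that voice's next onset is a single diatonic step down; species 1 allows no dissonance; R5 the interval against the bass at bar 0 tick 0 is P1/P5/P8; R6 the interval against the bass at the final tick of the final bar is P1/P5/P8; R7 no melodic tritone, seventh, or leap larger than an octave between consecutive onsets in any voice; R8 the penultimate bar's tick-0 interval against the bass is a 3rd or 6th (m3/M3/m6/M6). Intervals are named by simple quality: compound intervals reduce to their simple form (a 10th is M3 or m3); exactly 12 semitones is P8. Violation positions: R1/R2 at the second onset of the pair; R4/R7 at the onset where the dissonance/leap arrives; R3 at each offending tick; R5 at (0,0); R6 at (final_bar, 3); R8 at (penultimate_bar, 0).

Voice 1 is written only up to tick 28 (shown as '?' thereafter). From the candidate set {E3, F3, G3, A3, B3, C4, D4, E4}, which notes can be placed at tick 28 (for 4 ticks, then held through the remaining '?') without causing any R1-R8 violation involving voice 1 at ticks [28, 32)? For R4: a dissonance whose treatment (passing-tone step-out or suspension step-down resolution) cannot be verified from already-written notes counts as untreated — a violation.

E3: violates R2
F3: violates R4
G3: legal
A3: violates R4
B3: violates R1
C4: legal
D4: violates R4
E4: legal

{C4, E4, G3}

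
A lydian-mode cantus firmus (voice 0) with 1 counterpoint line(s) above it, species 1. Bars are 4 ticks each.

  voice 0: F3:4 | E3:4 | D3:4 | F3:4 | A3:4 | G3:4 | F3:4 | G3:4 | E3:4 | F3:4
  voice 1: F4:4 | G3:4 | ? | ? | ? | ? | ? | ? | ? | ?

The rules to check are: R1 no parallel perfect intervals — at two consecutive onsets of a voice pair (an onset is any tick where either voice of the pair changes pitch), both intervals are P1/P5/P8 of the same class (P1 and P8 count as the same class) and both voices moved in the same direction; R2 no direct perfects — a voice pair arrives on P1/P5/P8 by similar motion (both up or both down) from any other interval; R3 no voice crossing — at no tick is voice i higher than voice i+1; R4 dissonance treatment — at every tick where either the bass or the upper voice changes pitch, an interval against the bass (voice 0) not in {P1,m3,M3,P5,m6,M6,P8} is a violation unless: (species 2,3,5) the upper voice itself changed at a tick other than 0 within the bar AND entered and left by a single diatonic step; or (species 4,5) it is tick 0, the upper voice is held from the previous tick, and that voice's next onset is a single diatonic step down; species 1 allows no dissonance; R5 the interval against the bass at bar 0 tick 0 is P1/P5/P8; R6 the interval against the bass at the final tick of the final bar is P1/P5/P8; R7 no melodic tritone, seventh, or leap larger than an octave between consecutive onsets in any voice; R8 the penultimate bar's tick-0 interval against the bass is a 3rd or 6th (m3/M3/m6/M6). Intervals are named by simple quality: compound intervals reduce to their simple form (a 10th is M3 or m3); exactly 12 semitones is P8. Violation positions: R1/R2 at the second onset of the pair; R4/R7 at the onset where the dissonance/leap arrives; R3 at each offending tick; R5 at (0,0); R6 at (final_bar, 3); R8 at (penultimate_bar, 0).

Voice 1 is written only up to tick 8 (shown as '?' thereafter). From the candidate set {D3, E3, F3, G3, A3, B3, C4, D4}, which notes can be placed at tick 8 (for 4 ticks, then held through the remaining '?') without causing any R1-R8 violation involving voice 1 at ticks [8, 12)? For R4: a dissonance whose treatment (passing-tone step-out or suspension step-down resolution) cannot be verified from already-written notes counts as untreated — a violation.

D3: violates R2
E3: violates R4
F3: legal
G3: violates R4
A3: legal
B3: legal
C4: violates R4
D4: legal

{A3, B3, D4, F3}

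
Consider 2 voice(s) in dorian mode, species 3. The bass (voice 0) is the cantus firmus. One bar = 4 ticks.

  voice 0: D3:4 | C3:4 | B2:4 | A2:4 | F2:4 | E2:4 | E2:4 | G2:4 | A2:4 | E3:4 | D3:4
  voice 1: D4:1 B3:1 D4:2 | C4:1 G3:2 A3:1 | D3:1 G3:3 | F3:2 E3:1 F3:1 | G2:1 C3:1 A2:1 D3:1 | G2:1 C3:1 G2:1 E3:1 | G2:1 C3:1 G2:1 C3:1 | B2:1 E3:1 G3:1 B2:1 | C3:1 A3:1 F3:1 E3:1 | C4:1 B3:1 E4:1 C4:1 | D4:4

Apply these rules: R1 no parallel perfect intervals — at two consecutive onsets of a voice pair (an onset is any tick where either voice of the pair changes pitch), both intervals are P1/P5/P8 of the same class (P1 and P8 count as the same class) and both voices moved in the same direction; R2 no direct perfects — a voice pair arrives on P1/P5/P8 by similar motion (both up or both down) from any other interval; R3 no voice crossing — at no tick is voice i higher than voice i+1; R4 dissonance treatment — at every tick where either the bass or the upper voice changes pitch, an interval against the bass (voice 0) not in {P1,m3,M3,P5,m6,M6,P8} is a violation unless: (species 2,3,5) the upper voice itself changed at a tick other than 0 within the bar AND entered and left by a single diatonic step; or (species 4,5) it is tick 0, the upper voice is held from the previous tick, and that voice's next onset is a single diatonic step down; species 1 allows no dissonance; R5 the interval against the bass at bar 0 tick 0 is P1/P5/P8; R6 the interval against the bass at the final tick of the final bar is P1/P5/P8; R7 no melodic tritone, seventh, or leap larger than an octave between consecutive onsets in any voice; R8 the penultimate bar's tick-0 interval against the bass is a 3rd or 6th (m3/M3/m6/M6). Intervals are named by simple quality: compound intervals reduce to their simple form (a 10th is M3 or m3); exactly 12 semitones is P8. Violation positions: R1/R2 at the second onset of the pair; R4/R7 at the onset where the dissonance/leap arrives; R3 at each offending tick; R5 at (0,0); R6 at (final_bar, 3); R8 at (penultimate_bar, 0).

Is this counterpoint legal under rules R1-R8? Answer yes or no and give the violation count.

bar 0: v0=D3 v1=D4 (P8)
bar 1: v0=C3 v1=C4 (P8)
bar 2: v0=B2 v1=D3 (m3)
bar 3: v0=A2 v1=F3 (m6)
bar 4: v0=F2 v1=G2 (M2)
bar 5: v0=E2 v1=G2 (m3)
bar 6: v0=E2 v1=G2 (m3)
bar 7: v0=G2 v1=B2 (M3)
bar 8: v0=A2 v1=C3 (m3)
bar 9: v0=E3 v1=C4 (m6)
bar 10: v0=D3 v1=D4 (P8)
  R1 @ bar1.0: D3/D4 P8 -> C3/C4 P8 similar
  R4 @ bar4.0: F2/G2 M2 untreated
  R7 @ bar4.0: F3->G2 leap 10st

No (3 violations)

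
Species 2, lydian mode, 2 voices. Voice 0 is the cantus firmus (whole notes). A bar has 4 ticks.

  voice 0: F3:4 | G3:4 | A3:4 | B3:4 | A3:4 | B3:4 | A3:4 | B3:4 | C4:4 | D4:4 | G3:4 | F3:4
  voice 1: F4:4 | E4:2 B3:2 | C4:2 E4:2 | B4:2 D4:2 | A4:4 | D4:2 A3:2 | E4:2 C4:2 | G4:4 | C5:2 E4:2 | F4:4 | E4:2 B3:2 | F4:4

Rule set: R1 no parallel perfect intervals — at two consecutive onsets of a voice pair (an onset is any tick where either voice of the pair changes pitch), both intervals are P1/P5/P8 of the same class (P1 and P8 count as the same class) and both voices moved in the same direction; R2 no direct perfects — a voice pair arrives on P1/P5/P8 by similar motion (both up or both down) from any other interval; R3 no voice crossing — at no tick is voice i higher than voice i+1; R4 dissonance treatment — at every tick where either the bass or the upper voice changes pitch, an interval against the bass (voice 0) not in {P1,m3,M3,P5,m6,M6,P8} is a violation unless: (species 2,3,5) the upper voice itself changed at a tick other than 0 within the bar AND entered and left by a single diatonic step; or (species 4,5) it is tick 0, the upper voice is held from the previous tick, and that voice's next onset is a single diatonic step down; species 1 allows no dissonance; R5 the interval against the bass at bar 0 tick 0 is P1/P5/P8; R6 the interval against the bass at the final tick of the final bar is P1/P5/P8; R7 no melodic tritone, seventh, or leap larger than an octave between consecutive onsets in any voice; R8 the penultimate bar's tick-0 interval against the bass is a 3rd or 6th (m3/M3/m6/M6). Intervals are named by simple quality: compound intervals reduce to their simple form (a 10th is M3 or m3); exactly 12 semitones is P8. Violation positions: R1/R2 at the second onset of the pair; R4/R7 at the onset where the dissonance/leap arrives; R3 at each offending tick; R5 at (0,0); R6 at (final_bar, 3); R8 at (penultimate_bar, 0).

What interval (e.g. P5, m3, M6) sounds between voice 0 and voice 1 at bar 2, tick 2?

voice 0=A3 voice 1=E4 -> P5

P5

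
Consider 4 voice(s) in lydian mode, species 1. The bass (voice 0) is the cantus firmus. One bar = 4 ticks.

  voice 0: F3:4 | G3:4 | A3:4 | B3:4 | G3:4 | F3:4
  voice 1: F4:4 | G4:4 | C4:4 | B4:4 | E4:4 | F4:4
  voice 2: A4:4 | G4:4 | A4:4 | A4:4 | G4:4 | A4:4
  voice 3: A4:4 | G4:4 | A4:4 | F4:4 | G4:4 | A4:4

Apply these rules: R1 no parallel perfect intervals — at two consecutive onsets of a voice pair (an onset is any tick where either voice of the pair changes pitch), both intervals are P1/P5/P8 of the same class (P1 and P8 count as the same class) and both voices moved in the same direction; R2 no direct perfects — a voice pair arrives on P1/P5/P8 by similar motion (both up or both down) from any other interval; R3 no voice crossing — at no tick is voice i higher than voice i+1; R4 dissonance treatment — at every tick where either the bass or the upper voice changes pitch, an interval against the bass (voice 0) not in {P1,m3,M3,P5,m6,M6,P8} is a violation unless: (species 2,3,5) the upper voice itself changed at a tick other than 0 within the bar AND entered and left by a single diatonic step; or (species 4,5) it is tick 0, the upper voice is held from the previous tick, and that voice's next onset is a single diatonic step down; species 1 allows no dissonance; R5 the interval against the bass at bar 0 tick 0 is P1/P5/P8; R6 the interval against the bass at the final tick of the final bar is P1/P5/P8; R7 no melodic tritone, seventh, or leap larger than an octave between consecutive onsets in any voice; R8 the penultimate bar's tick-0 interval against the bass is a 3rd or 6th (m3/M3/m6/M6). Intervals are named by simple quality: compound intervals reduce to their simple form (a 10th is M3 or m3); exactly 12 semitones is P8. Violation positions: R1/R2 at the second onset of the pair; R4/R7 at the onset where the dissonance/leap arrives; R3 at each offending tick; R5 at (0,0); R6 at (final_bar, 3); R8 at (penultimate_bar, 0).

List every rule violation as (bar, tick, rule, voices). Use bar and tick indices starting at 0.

bar 0: v0=F3 v1=F4 v2=A4 v3=A4 downbeat M3
bar 1: v0=G3 v1=G4 v2=G4 v3=G4 downbeat P8
bar 2: v0=A3 v1=C4 v2=A4 v3=A4 downbeat P8
bar 3: v0=B3 v1=B4 v2=A4 v3=F4 downbeat TT
bar 4: v0=G3 v1=E4 v2=G4 v3=G4 downbeat P8
bar 5: v0=F3 v1=F4 v2=A4 v3=A4 downbeat M3
  -> R5 @ bar 0 tick 0 v(0, 2): opens on M3
  -> R5 @ bar 0 tick 0 v(0, 3): opens on M3
  -> R1 @ bar 1 tick 0 v(0, 1): F3/F4 P8 -> G3/G4 P8 similar
  -> R1 @ bar 1 tick 0 v(2, 3): A4/A4 P1 -> G4/G4 P1 similar
  -> R1 @ bar 2 tick 0 v(0, 2): G3/G4 P8 -> A3/A4 P8 similar
  -> R1 @ bar 2 tick 0 v(0, 3): G3/G4 P8 -> A3/A4 P8 similar
  -> R1 @ bar 2 tick 0 v(2, 3): G4/G4 P1 -> A4/A4 P1 similar
  -> R2 @ bar 3 tick 0 v(0, 1): A3/C4 m3 -> B3/B4 P8 similar
  -> R3 @ bar 3 tick 0 v(1, 2): B4 above A4
  -> R3 @ bar 3 tick 0 v(2, 3): A4 above F4
  -> R4 @ bar 3 tick 0 v(0, 2): B3/A4 m7 untreated
  -> R4 @ bar 3 tick 0 v(0, 3): B3/F4 TT untreated
  -> R7 @ bar 3 tick 0 v(1,): C4->B4 leap 11st
  -> R3 @ bar 3 tick 1 v(1, 2): B4 above A4
  -> R3 @ bar 3 tick 1 v(2, 3): A4 above F4
  -> R3 @ bar 3 tick 2 v(1, 2): B4 above A4
  -> R3 @ bar 3 tick 2 v(2, 3): A4 above F4
  -> R3 @ bar 3 tick 3 v(1, 2): B4 above A4
  -> R3 @ bar 3 tick 3 v(2, 3): A4 above F4
  -> R2 @ bar 4 tick 0 v(0, 2): B3/A4 m7 -> G3/G4 P8 similar
  -> R8 @ bar 4 tick 0 v(0, 2): penult P8 not 3rd/6th
  -> R8 @ bar 4 tick 0 v(0, 3): penult P8 not 3rd/6th
  -> R1 @ bar 5 tick 0 v(2, 3): G4/G4 P1 -> A4/A4 P1 similar
  -> R6 @ bar 5 tick 3 v(0, 2): closes on M3
  -> R6 @ bar 5 tick 3 v(0, 3): closes on M3

(0, 0, R5, (0, 2))
(0, 0, R5, (0, 3))
(1, 0, R1, (0, 1))
(1, 0, R1, (2, 3))
(2, 0, R1, (0, 2))
(2, 0, R1, (0, 3))
(2, 0, R1, (2, 3))
(3, 0, R2, (0, 1))
(3, 0, R3, (1, 2))
(3, 0, R3, (2, 3))
(3, 0, R4, (0, 2))
(3, 0, R4, (0, 3))
(3, 0, R7, (1,))
(3, 1, R3, (1, 2))
(3, 1, R3, (2, 3))
(3, 2, R3, (1, 2))
(3, 2, R3, (2, 3))
(3, 3, R3, (1, 2))
(3, 3, R3, (2, 3))
(4, 0, R2, (0, 2))
(4, 0, R8, (0, 2))
(4, 0, R8, (0, 3))
(5, 0, R1, (2, 3))
(5, 3, R6, (0, 2))
(5, 3, R6, (0, 3))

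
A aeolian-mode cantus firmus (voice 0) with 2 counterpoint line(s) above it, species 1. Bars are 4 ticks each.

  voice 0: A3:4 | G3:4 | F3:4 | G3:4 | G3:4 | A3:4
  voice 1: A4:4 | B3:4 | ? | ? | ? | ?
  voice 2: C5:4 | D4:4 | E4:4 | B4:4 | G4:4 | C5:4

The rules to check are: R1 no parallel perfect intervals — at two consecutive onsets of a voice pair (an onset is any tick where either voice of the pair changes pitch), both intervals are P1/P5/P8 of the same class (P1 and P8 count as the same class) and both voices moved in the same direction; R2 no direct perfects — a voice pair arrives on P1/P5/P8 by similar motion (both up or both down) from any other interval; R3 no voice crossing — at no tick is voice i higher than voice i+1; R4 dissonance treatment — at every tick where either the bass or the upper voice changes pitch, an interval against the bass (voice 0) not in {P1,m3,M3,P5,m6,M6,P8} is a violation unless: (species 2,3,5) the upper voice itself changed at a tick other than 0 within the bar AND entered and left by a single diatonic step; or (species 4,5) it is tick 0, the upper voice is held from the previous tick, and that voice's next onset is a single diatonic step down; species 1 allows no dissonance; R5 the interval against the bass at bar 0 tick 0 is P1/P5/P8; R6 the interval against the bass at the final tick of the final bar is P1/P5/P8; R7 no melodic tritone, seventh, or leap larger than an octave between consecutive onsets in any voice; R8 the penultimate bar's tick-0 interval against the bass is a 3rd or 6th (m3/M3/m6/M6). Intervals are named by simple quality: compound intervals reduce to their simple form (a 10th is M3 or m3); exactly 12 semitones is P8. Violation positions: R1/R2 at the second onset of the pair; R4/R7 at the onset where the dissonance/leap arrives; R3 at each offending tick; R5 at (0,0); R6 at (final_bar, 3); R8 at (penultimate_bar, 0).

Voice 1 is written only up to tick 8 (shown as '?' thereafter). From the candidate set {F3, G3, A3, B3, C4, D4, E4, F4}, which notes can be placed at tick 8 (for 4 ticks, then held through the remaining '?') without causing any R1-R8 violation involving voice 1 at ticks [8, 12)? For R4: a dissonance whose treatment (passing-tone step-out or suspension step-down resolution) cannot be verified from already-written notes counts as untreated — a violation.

{A3, C4, D4}

F3: violates R2,R7
G3: violates R4
A3: legal
B3: violates R4
C4: legal
D4: legal
E4: violates R2,R4
F4: violates R3,R7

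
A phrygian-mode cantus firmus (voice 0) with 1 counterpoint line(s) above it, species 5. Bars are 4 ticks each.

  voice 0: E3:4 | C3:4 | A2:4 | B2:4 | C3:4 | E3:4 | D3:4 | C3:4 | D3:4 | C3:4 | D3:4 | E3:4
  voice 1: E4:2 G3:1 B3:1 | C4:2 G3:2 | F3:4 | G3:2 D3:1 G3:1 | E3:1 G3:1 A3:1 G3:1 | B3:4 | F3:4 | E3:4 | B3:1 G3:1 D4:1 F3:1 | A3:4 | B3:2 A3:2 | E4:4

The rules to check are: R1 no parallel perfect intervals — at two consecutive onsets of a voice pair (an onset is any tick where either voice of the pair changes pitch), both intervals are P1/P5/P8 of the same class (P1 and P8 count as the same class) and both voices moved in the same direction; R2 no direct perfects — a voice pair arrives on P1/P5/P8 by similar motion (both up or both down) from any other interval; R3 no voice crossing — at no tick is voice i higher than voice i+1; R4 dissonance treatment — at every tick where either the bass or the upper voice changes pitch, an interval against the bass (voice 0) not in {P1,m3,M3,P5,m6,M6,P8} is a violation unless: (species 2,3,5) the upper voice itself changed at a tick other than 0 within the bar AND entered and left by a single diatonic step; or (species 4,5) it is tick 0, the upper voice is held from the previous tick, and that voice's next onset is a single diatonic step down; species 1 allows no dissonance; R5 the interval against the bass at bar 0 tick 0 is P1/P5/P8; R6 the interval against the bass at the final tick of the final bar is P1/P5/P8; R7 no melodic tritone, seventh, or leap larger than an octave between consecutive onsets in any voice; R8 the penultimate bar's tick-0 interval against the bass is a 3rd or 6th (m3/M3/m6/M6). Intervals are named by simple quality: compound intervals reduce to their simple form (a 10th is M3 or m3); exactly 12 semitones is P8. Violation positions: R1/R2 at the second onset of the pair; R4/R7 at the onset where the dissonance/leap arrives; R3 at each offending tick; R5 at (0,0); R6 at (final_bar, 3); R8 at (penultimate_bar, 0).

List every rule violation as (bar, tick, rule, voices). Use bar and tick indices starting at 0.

bar 0: v0=E3 v1=E4 downbeat P8
bar 1: v0=C3 v1=C4 downbeat P8
bar 2: v0=A2 v1=F3 downbeat m6
bar 3: v0=B2 v1=G3 downbeat m6
bar 4: v0=C3 v1=E3 downbeat M3
bar 5: v0=E3 v1=B3 downbeat P5
bar 6: v0=D3 v1=F3 downbeat m3
bar 7: v0=C3 v1=E3 downbeat M3
bar 8: v0=D3 v1=B3 downbeat M6
bar 9: v0=C3 v1=A3 downbeat M6
bar 10: v0=D3 v1=B3 downbeat M6
bar 11: v0=E3 v1=E4 downbeat P8
  -> R1 @ bar 5 tick 0 v(0, 1): C3/G3 P5 -> E3/B3 P5 similar
  -> R7 @ bar 6 tick 0 v(1,): B3->F3 leap 6st
  -> R4 @ bar 8 tick 1 v(0, 1): D3/G3 P4 untreated
  -> R2 @ bar 11 tick 0 v(0, 1): D3/A3 P5 -> E3/E4 P8 similar

(5, 0, R1, (0, 1))
(6, 0, R7, (1,))
(8, 1, R4, (0, 1))
(11, 0, R2, (0, 1))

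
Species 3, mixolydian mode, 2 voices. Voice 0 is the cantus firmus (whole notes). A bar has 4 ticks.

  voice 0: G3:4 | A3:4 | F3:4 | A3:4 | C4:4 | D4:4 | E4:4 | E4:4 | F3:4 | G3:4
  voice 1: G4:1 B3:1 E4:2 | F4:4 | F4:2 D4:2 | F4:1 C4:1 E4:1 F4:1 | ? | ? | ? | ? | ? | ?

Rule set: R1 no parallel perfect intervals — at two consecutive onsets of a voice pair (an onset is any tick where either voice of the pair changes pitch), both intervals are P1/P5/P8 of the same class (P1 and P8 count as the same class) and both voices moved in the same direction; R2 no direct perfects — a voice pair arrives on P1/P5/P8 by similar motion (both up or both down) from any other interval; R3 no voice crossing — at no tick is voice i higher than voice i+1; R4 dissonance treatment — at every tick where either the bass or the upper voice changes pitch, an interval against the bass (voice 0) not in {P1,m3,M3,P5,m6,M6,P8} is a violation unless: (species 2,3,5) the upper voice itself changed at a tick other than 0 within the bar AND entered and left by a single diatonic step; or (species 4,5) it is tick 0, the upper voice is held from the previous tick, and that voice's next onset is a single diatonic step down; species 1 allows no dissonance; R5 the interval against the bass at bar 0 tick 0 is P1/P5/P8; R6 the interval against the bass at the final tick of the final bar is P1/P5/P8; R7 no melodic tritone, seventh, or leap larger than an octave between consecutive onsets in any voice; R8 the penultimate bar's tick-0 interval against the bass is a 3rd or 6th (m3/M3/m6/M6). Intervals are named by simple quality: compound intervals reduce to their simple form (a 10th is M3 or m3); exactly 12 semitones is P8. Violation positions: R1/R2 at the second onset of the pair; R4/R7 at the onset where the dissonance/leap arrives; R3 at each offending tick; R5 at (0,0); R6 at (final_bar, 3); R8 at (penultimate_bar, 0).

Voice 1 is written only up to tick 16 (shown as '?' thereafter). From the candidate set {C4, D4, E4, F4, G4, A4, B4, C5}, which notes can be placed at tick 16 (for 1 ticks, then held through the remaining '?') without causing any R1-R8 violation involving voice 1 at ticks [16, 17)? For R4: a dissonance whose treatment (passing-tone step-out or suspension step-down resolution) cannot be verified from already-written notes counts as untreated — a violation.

{A4, C4, E4}

C4: legal
D4: violates R4
E4: legal
F4: violates R4
G4: violates R2
A4: legal
B4: violates R4,R7
C5: violates R2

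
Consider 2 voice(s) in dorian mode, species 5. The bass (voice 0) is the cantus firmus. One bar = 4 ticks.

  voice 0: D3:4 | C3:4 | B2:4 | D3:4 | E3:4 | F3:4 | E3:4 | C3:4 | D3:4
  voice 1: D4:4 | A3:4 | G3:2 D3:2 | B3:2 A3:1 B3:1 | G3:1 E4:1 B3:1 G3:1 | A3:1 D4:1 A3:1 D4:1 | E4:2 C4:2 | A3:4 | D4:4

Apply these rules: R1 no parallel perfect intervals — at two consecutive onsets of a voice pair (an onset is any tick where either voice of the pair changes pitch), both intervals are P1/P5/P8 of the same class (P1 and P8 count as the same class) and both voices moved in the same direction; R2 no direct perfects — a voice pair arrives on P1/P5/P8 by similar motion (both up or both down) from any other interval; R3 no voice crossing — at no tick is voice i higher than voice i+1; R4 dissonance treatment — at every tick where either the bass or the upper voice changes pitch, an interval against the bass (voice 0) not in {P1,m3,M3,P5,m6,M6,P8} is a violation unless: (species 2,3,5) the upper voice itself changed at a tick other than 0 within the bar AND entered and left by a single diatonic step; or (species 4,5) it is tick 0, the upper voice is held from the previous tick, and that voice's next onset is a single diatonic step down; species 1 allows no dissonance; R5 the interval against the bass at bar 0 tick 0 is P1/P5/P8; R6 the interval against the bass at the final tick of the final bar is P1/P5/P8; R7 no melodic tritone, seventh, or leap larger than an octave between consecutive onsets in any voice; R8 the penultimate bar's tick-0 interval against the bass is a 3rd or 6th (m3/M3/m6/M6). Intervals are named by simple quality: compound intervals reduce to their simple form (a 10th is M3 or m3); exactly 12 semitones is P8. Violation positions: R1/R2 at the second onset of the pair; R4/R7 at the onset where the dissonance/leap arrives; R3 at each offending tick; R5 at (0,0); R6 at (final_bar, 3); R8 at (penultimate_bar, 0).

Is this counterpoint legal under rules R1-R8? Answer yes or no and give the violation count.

bar 0: v0=D3 v1=D4 (P8)
bar 1: v0=C3 v1=A3 (M6)
bar 2: v0=B2 v1=G3 (m6)
bar 3: v0=D3 v1=B3 (M6)
bar 4: v0=E3 v1=G3 (m3)
bar 5: v0=F3 v1=A3 (M3)
bar 6: v0=E3 v1=E4 (P8)
bar 7: v0=C3 v1=A3 (M6)
bar 8: v0=D3 v1=D4 (P8)
  R2 @ bar8.0: C3/A3 M6 -> D3/D4 P8 similar

No (1 violations)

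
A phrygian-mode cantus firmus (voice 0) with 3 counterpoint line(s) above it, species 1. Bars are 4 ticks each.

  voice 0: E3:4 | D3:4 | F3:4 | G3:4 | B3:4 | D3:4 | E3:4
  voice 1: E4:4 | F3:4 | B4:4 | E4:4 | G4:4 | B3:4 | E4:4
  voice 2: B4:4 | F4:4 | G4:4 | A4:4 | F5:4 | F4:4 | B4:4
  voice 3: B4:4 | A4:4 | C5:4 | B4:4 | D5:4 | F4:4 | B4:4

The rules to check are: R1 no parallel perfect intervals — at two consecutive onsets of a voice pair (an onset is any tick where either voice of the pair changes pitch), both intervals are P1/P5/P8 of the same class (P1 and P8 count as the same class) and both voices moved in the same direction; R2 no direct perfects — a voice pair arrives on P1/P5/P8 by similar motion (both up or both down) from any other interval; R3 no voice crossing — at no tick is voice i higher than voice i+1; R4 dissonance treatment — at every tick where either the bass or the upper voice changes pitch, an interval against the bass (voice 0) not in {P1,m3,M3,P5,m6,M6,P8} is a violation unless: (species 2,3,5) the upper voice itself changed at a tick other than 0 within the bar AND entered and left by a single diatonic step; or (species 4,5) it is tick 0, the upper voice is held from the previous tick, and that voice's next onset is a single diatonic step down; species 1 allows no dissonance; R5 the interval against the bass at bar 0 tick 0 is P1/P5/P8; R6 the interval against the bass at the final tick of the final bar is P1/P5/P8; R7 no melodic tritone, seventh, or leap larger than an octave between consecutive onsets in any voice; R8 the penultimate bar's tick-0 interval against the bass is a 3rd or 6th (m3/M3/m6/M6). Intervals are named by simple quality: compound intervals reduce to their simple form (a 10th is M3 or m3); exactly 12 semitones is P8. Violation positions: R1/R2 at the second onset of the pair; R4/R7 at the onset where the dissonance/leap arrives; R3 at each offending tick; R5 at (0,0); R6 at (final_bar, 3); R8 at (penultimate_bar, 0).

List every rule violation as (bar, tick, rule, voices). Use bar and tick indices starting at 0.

(1, 0, R1, (0, 3))
(1, 0, R2, (1, 2))
(1, 0, R7, (1,))
(1, 0, R7, (2,))
(2, 0, R1, (0, 3))
(2, 0, R3, (1, 2))
(2, 0, R4, (0, 1))
(2, 0, R4, (0, 2))
(2, 0, R7, (1,))
(2, 1, R3, (1, 2))
(2, 2, R3, (1, 2))
(2, 3, R3, (1, 2))
(3, 0, R2, (1, 3))
(3, 0, R4, (0, 2))
(4, 0, R1, (1, 3))
(4, 0, R3, (2, 3))
(4, 0, R4, (0, 2))
(4, 1, R3, (2, 3))
(4, 2, R3, (2, 3))
(4, 3, R3, (2, 3))
(5, 0, R2, (2, 3))
(6, 0, R1, (2, 3))
(6, 0, R2, (0, 1))
(6, 0, R2, (0, 2))
(6, 0, R2, (0, 3))
(6, 0, R2, (1, 2))
(6, 0, R2, (1, 3))
(6, 0, R7, (2,))
(6, 0, R7, (3,))

bar 0: v0=E3 v1=E4 v2=B4 v3=B4 downbeat P5
bar 1: v0=D3 v1=F3 v2=F4 v3=A4 downbeat P5
bar 2: v0=F3 v1=B4 v2=G4 v3=C5 downbeat P5
bar 3: v0=G3 v1=E4 v2=A4 v3=B4 downbeat M3
bar 4: v0=B3 v1=G4 v2=F5 v3=D5 downbeat m3
bar 5: v0=D3 v1=B3 v2=F4 v3=F4 downbeat m3
bar 6: v0=E3 v1=E4 v2=B4 v3=B4 downbeat P5
  -> R1 @ bar 1 tick 0 v(0, 3): E3/B4 P5 -> D3/A4 P5 similar
  -> R2 @ bar 1 tick 0 v(1, 2): E4/B4 P5 -> F3/F4 P8 similar
  -> R7 @ bar 1 tick 0 v(1,): E4->F3 leap 11st
  -> R7 @ bar 1 tick 0 v(2,): B4->F4 leap 6st
  -> R1 @ bar 2 tick 0 v(0, 3): D3/A4 P5 -> F3/C5 P5 similar
  -> R3 @ bar 2 tick 0 v(1, 2): B4 above G4
  -> R4 @ bar 2 tick 0 v(0, 1): F3/B4 TT untreated
  -> R4 @ bar 2 tick 0 v(0, 2): F3/G4 M2 untreated
  -> R7 @ bar 2 tick 0 v(1,): F3->B4 leap 18st
  -> R3 @ bar 2 tick 1 v(1, 2): B4 above G4
  -> R3 @ bar 2 tick 2 v(1, 2): B4 above G4
  -> R3 @ bar 2 tick 3 v(1, 2): B4 above G4
  -> R2 @ bar 3 tick 0 v(1, 3): B4/C5 m2 -> E4/B4 P5 similar
  -> R4 @ bar 3 tick 0 v(0, 2): G3/A4 M2 untreated
  -> R1 @ bar 4 tick 0 v(1, 3): E4/B4 P5 -> G4/D5 P5 similar
  -> R3 @ bar 4 tick 0 v(2, 3): F5 above D5
  -> R4 @ bar 4 tick 0 v(0, 2): B3/F5 TT untreated
  -> R3 @ bar 4 tick 1 v(2, 3): F5 above D5
  -> R3 @ bar 4 tick 2 v(2, 3): F5 above D5
  -> R3 @ bar 4 tick 3 v(2, 3): F5 above D5
  -> R2 @ bar 5 tick 0 v(2, 3): F5/D5 m3 -> F4/F4 P1 similar
  -> R1 @ bar 6 tick 0 v(2, 3): F4/F4 P1 -> B4/B4 P1 similar
  -> R2 @ bar 6 tick 0 v(0, 1): D3/B3 M6 -> E3/E4 P8 similar
  -> R2 @ bar 6 tick 0 v(0, 2): D3/F4 m3 -> E3/B4 P5 similar
  -> R2 @ bar 6 tick 0 v(0, 3): D3/F4 m3 -> E3/B4 P5 similar
  -> R2 @ bar 6 tick 0 v(1, 2): B3/F4 TT -> E4/B4 P5 similar
  -> R2 @ bar 6 tick 0 v(1, 3): B3/F4 TT -> E4/B4 P5 similar
  -> R7 @ bar 6 tick 0 v(2,): F4->B4 leap 6st
  -> R7 @ bar 6 tick 0 v(3,): F4->B4 leap 6st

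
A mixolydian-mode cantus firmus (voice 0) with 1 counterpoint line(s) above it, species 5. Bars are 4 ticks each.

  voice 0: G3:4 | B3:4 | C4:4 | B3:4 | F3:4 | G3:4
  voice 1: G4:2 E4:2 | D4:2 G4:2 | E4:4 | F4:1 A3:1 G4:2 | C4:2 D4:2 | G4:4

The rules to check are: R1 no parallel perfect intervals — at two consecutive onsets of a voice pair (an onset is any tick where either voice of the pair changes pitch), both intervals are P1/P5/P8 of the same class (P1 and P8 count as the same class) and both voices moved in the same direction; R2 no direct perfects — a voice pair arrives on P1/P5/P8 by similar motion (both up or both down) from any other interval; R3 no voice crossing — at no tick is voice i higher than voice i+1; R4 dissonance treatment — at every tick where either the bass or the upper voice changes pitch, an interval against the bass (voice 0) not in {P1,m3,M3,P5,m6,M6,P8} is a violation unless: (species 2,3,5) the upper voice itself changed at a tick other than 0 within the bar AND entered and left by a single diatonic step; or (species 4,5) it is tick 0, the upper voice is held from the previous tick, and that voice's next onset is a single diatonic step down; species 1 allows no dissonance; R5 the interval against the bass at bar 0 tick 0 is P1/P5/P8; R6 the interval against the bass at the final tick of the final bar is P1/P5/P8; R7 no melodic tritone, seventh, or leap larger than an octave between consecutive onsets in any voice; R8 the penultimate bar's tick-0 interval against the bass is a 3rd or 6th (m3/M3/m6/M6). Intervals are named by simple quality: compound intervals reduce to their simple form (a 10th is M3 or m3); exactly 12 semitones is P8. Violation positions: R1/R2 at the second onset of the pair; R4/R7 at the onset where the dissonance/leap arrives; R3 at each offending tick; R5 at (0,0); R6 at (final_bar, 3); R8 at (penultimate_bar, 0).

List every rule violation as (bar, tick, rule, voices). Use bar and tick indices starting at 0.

bar 0: v0=G3 v1=G4 downbeat P8
bar 1: v0=B3 v1=D4 downbeat m3
bar 2: v0=C4 v1=E4 downbeat M3
bar 3: v0=B3 v1=F4 downbeat TT
bar 4: v0=F3 v1=C4 downbeat P5
bar 5: v0=G3 v1=G4 downbeat P8
  -> R4 @ bar 3 tick 0 v(0, 1): B3/F4 TT untreated
  -> R3 @ bar 3 tick 1 v(0, 1): B3 above A3
  -> R4 @ bar 3 tick 1 v(0, 1): B3/A3 M2 untreated
  -> R7 @ bar 3 tick 2 v(1,): A3->G4 leap 10st
  -> R2 @ bar 4 tick 0 v(0, 1): B3/G4 m6 -> F3/C4 P5 similar
  -> R7 @ bar 4 tick 0 v(0,): B3->F3 leap 6st
  -> R8 @ bar 4 tick 0 v(0, 1): penult P5 not 3rd/6th
  -> R2 @ bar 5 tick 0 v(0, 1): F3/D4 M6 -> G3/G4 P8 similar

(3, 0, R4, (0, 1))
(3, 1, R3, (0, 1))
(3, 1, R4, (0, 1))
(3, 2, R7, (1,))
(4, 0, R2, (0, 1))
(4, 0, R7, (0,))
(4, 0, R8, (0, 1))
(5, 0, R2, (0, 1))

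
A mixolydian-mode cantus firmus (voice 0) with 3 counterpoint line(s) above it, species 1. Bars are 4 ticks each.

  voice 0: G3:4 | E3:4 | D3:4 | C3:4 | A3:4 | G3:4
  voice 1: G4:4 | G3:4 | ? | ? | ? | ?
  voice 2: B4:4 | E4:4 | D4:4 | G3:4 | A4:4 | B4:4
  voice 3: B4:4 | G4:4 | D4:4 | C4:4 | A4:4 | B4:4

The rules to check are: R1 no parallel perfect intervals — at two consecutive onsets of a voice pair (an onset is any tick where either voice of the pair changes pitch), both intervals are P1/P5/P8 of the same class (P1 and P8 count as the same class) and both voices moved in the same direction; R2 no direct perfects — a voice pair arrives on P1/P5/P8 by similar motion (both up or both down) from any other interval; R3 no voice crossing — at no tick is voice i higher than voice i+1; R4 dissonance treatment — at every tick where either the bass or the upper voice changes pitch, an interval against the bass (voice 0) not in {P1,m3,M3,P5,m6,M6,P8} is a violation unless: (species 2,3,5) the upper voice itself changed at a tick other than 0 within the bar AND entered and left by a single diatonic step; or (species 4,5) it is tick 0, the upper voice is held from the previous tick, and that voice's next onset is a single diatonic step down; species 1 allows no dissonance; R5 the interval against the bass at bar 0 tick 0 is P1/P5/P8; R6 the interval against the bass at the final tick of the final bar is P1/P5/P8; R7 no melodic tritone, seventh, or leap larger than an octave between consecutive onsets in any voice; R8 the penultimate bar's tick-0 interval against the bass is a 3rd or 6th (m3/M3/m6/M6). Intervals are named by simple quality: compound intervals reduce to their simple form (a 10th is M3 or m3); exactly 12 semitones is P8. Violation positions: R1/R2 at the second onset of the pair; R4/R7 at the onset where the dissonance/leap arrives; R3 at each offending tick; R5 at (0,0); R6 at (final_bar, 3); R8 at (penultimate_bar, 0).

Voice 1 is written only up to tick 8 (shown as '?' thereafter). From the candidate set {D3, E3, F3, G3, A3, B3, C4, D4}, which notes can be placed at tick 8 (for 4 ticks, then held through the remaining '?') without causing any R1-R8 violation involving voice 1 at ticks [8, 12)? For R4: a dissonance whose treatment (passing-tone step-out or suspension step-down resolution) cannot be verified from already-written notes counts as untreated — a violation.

{A3, B3, D4, F3}

D3: violates R1,R2
E3: violates R4
F3: legal
G3: violates R4
A3: legal
B3: legal
C4: violates R4
D4: legal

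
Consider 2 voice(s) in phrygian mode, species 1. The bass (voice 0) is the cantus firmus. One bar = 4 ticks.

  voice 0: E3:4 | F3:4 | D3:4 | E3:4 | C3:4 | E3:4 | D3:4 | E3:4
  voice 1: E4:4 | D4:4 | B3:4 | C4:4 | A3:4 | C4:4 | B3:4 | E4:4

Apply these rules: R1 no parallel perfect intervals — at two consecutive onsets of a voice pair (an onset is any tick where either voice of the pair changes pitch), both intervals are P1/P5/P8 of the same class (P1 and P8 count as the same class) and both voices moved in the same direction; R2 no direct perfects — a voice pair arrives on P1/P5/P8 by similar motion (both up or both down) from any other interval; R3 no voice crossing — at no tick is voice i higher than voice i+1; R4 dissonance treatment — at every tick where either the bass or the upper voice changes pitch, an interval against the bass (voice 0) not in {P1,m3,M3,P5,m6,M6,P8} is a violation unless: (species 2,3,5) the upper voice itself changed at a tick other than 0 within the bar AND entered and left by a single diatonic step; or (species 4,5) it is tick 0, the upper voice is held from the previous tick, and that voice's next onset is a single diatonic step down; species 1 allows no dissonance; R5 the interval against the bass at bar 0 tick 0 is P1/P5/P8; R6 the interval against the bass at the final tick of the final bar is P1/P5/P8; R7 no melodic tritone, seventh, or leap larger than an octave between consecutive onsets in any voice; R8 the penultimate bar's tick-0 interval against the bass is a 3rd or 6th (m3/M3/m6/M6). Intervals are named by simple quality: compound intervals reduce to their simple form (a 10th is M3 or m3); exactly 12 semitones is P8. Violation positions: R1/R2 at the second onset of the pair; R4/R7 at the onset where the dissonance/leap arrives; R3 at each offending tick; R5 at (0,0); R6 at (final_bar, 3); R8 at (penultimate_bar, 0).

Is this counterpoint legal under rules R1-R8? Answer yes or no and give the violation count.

bar 0: v0=E3 v1=E4 (P8)
bar 1: v0=F3 v1=D4 (M6)
bar 2: v0=D3 v1=B3 (M6)
bar 3: v0=E3 v1=C4 (m6)
bar 4: v0=C3 v1=A3 (M6)
bar 5: v0=E3 v1=C4 (m6)
bar 6: v0=D3 v1=B3 (M6)
bar 7: v0=E3 v1=E4 (P8)
  R2 @ bar7.0: D3/B3 M6 -> E3/E4 P8 similar

No (1 violations)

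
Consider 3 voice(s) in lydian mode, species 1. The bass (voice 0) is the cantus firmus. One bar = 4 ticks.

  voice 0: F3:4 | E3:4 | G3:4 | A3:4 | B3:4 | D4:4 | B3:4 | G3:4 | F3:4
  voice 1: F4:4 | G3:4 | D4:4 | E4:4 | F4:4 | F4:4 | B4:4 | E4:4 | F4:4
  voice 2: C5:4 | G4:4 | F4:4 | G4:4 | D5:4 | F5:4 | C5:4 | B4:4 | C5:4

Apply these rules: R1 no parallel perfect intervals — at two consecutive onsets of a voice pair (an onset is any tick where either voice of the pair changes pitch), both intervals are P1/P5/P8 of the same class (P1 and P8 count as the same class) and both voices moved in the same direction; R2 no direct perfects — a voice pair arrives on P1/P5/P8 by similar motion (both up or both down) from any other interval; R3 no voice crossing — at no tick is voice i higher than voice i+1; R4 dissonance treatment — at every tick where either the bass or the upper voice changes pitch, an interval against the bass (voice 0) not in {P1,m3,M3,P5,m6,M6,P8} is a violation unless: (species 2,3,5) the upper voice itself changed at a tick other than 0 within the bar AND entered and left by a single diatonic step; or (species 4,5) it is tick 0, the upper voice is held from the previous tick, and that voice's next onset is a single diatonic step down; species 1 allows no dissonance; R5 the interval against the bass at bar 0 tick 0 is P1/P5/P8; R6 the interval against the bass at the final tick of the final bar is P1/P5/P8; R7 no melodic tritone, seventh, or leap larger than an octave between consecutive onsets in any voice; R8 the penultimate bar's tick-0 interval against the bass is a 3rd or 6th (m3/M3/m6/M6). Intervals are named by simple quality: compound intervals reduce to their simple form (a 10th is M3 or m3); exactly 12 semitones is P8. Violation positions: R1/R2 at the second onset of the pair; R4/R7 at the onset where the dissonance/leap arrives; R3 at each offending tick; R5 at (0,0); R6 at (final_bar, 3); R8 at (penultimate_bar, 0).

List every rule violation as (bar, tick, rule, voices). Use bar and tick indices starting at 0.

(1, 0, R2, (1, 2))
(1, 0, R7, (1,))
(2, 0, R2, (0, 1))
(2, 0, R4, (0, 2))
(3, 0, R1, (0, 1))
(3, 0, R4, (0, 2))
(4, 0, R4, (0, 1))
(6, 0, R4, (0, 2))
(6, 0, R7, (1,))
(7, 0, R2, (1, 2))
(8, 0, R1, (1, 2))

bar 0: v0=F3 v1=F4 v2=C5 downbeat P5
bar 1: v0=E3 v1=G3 v2=G4 downbeat m3
bar 2: v0=G3 v1=D4 v2=F4 downbeat m7
bar 3: v0=A3 v1=E4 v2=G4 downbeat m7
bar 4: v0=B3 v1=F4 v2=D5 downbeat m3
bar 5: v0=D4 v1=F4 v2=F5 downbeat m3
bar 6: v0=B3 v1=B4 v2=C5 downbeat m2
bar 7: v0=G3 v1=E4 v2=B4 downbeat M3
bar 8: v0=F3 v1=F4 v2=C5 downbeat P5
  -> R2 @ bar 1 tick 0 v(1, 2): F4/C5 P5 -> G3/G4 P8 similar
  -> R7 @ bar 1 tick 0 v(1,): F4->G3 leap 10st
  -> R2 @ bar 2 tick 0 v(0, 1): E3/G3 m3 -> G3/D4 P5 similar
  -> R4 @ bar 2 tick 0 v(0, 2): G3/F4 m7 untreated
  -> R1 @ bar 3 tick 0 v(0, 1): G3/D4 P5 -> A3/E4 P5 similar
  -> R4 @ bar 3 tick 0 v(0, 2): A3/G4 m7 untreated
  -> R4 @ bar 4 tick 0 v(0, 1): B3/F4 TT untreated
  -> R4 @ bar 6 tick 0 v(0, 2): B3/C5 m2 untreated
  -> R7 @ bar 6 tick 0 v(1,): F4->B4 leap 6st
  -> R2 @ bar 7 tick 0 v(1, 2): B4/C5 m2 -> E4/B4 P5 similar
  -> R1 @ bar 8 tick 0 v(1, 2): E4/B4 P5 -> F4/C5 P5 similar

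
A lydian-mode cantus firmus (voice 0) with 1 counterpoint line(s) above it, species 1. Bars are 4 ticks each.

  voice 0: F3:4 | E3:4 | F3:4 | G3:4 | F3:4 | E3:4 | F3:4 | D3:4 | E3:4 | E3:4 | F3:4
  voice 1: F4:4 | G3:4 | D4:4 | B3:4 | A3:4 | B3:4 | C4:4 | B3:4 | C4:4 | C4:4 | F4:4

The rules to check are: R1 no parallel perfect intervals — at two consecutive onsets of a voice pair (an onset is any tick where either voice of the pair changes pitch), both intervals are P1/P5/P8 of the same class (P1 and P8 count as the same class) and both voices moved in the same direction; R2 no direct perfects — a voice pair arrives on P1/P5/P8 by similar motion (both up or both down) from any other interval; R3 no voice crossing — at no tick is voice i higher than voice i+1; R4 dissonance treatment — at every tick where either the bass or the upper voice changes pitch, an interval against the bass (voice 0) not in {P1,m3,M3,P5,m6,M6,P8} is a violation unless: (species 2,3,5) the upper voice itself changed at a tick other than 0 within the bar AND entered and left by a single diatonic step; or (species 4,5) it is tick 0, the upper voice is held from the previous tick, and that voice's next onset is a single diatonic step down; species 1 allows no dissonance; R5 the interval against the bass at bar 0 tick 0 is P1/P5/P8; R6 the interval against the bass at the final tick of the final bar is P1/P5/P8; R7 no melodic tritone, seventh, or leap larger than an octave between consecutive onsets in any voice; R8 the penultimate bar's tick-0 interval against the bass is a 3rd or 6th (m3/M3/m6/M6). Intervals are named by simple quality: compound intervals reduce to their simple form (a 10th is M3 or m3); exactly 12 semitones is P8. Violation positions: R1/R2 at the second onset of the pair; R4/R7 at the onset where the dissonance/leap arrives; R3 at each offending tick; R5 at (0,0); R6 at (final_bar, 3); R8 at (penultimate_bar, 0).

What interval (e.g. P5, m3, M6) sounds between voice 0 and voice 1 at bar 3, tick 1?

voice 0=G3 voice 1=B3 -> M3

M3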